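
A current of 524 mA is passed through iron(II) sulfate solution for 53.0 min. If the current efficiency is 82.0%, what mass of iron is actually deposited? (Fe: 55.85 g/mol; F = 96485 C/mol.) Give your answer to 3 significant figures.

Q = 0.524 × 3180 = 1666 C
n(e⁻) = 1666 / 96485 = 0.01727 mol
Fe²⁺ + 2e⁻ → Fe, so theoretical m(Fe) = 0.008635 × 55.85 = 0.4823 g
Actual mass = 82.0% × 0.4823 = 0.395 g

0.395 g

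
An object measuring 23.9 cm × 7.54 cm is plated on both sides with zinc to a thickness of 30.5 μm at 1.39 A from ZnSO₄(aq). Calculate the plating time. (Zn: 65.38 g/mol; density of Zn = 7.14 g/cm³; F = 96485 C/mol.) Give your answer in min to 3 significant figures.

Plated area = 2 × 23.9 × 7.54 = 360.4 cm²
Volume = 360.4 × 30.5×10⁻⁴ cm = 1.099 cm³
m(Zn) = 1.099 × 7.14 = 7.847 g
n(Zn) = 7.847 / 65.38 = 0.1200 mol; n(e⁻) = 2 × 0.1200 = 0.2400 mol
Q = 0.2400 × 96485 = 23160 C
t = 23160 / 1.39 = 16660 s = 278 min

278 min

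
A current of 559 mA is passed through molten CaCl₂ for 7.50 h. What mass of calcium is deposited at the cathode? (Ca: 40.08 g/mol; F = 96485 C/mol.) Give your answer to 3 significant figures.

Charge passed = 0.559 × 27000 = 15090 C
n(e⁻) = Q/F = 15090/96485 = 0.1564 mol
Ca²⁺ + 2e⁻ → Ca, so n(Ca) = 0.1564 / 2 = 0.07820 mol
m = 0.07820 × 40.08 = 3.13 g

3.13 g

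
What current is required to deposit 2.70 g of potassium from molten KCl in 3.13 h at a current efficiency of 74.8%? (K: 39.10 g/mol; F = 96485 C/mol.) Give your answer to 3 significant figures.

0.790 A

n(K) = 2.70 / 39.10 = 0.06905 mol
K⁺ + e⁻ → K, so n(e⁻) = 0.06905 mol
Q = 0.06905 × 96485 / 0.748 = 8907 C
I = Q / t = 8907 / 11268 s = 0.790 A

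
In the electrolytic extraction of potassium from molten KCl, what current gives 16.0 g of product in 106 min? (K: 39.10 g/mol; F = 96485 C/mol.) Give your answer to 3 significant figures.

n(K) = 16.0 / 39.10 = 0.4092 mol
K⁺ + e⁻ → K, so n(e⁻) = 0.4092 mol
Q = 0.4092 × 96485 = 39480 C
I = Q / t = 39480 / 6360 s = 6.21 A

6.21 A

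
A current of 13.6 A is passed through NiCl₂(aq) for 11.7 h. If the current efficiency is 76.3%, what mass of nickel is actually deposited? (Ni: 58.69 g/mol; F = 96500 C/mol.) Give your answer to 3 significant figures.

Q = 13.6 × 42120 = 5.728×10^5 C
n(e⁻) = 5.728×10^5 / 96500 = 5.936 mol
Ni²⁺ + 2e⁻ → Ni, so theoretical m(Ni) = 2.968 × 58.69 = 174.2 g
Actual mass = 76.3% × 174.2 = 133 g

133 g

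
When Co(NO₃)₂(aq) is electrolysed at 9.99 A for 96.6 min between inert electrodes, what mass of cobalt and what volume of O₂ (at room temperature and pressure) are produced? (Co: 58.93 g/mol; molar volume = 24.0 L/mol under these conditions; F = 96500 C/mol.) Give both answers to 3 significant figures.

Q = 9.99 × 5796 = 57900 C; n(e⁻) = 57900 / 96500 = 0.6000 mol
Cathode: Co²⁺ + 2e⁻ → Co → n(Co) = 0.6000/2 = 0.3000 mol → 17.7 g
Anode: 2H₂O → O₂ + 4H⁺ + 4e⁻ → n(O₂) = 0.6000/4 = 0.1500 mol → 3.60 L

17.7 g Co; 3.60 L O₂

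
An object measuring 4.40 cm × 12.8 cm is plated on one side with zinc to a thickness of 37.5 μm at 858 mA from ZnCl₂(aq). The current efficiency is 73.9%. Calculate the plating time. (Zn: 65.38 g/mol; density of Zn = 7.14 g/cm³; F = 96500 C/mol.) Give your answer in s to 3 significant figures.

Plated area = 4.40 × 12.8 = 56.32 cm²
Volume = 56.32 × 37.5×10⁻⁴ cm = 0.2112 cm³
m(Zn) = 0.2112 × 7.14 = 1.508 g
n(Zn) = 1.508 / 65.38 = 0.02307 mol; n(e⁻) = 2 × 0.02307 = 0.04614 mol
Q = 0.04614 × 96500 / 0.739 = 6025 C
t = 6025 / 0.858 = 7022 s

7020 s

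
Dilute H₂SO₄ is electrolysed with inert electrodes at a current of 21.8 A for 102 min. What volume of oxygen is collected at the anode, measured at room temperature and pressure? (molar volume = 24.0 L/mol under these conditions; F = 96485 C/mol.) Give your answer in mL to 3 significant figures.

8300 mL

Q = It = 21.8 × 6120 = 1.334×10^5 C
Moles of electrons = 1.334×10^5 / 96485 = 1.383 mol
2H₂O → O₂ + 4H⁺ + 4e⁻, so n(O₂) = 1.383 / 4 = 0.3458 mol
V = 0.3458 × 24.0 = 8.299 L
= 8300 mL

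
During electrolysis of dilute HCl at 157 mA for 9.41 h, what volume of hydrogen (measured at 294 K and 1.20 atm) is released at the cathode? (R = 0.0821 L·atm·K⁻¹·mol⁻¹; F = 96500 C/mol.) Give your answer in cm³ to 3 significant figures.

554 cm³

Charge passed = 0.157 × 33876 = 5319 C
n(e⁻) = Q/F = 5319/96500 = 0.05512 mol
2H⁺ + 2e⁻ → H₂, so n(H₂) = 0.05512 / 2 = 0.02756 mol
V = nRT/P = 0.02756 × 0.0821 × 294 / 1.20 = 0.5544 L
= 554 cm³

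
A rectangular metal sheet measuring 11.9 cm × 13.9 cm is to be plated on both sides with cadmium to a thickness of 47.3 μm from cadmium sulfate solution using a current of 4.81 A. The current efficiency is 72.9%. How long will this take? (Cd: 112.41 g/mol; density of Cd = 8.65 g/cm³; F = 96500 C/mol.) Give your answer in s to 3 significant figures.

Plated area = 2 × 11.9 × 13.9 = 330.8 cm²
Volume = 330.8 × 47.3×10⁻⁴ cm = 1.565 cm³
m(Cd) = 1.565 × 8.65 = 13.54 g
n(Cd) = 13.54 / 112.41 = 0.1205 mol; n(e⁻) = 2 × 0.1205 = 0.2410 mol
Q = 0.2410 × 96500 / 0.729 = 31900 C
t = 31900 / 4.81 = 6632 s

6630 s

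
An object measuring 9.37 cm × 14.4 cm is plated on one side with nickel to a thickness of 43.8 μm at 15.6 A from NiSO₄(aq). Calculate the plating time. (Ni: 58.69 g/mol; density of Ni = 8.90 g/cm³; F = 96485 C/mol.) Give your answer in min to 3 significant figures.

18.5 min

Plated area = 9.37 × 14.4 = 134.9 cm²
Volume = 134.9 × 43.8×10⁻⁴ cm = 0.5909 cm³
m(Ni) = 0.5909 × 8.90 = 5.259 g
n(Ni) = 5.259 / 58.69 = 0.08961 mol; n(e⁻) = 2 × 0.08961 = 0.1792 mol
Q = 0.1792 × 96485 = 17290 C
t = 17290 / 15.6 = 1108 s = 18.5 min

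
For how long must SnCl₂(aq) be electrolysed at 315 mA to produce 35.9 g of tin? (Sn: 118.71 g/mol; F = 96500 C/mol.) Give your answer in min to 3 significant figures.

3090 min

n(Sn) = 35.9 / 118.71 = 0.3024 mol
Sn²⁺ + 2e⁻ → Sn, so n(e⁻) = 2 × 0.3024 = 0.6048 mol
Q = 0.6048 × 96500 = 58360 C
t = Q / I = 58360 / 0.315 = 1.853×10^5 s = 3090 min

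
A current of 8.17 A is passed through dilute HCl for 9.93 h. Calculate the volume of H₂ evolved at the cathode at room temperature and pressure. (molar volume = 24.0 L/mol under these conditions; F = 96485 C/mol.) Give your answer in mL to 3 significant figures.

Q = It = 8.17 × 35748 = 2.921×10^5 C
Moles of electrons = 2.921×10^5 / 96485 = 3.027 mol
2H⁺ + 2e⁻ → H₂, so n(H₂) = 3.027 / 2 = 1.514 mol
V = 1.514 × 24.0 = 36.34 L
= 36300 mL

36300 mL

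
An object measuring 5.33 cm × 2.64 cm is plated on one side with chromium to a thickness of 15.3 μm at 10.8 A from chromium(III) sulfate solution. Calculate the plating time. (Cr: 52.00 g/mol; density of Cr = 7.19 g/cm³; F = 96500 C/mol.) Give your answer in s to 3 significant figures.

79.8 s

Plated area = 5.33 × 2.64 = 14.07 cm²
Volume = 14.07 × 15.3×10⁻⁴ cm = 0.02153 cm³
m(Cr) = 0.02153 × 7.19 = 0.1548 g
n(Cr) = 0.1548 / 52.00 = 0.002977 mol; n(e⁻) = 3 × 0.002977 = 0.008931 mol
Q = 0.008931 × 96500 = 861.8 C
t = 861.8 / 10.8 = 79.80 s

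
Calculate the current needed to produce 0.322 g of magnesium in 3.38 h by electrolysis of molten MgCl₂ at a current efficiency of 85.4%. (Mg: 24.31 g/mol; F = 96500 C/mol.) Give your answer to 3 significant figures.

n(Mg) = 0.322 / 24.31 = 0.01325 mol
Mg²⁺ + 2e⁻ → Mg, so n(e⁻) = 2 × 0.01325 = 0.02650 mol
Q = 0.02650 × 96500 / 0.854 = 2994 C
I = Q / t = 2994 / 12168 s = 0.246 A

0.246 A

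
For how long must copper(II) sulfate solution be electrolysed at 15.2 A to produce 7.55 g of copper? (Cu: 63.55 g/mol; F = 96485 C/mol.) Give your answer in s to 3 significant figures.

n(Cu) = 7.55 / 63.55 = 0.1188 mol
Cu²⁺ + 2e⁻ → Cu, so n(e⁻) = 2 × 0.1188 = 0.2376 mol
Q = 0.2376 × 96485 = 22920 C
t = Q / I = 22920 / 15.2 = 1508 s

1510 s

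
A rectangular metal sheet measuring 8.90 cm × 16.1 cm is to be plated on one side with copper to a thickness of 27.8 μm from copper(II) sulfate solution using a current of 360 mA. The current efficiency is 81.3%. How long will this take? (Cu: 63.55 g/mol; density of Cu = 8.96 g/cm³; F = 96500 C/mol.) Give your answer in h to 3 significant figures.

Plated area = 8.90 × 16.1 = 143.3 cm²
Volume = 143.3 × 27.8×10⁻⁴ cm = 0.3984 cm³
m(Cu) = 0.3984 × 8.96 = 3.570 g
n(Cu) = 3.570 / 63.55 = 0.05618 mol; n(e⁻) = 2 × 0.05618 = 0.1124 mol
Q = 0.1124 × 96500 / 0.813 = 13340 C
t = 13340 / 0.360 = 37060 s = 10.3 h

10.3 h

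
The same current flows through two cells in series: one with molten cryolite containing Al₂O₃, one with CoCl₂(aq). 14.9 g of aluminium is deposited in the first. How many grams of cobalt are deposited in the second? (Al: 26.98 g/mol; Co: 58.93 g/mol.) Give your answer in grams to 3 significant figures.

n(Al) = 14.9 / 26.98 = 0.5523 mol
Al³⁺ + 3e⁻ → Al, so n(e⁻) = 3 × 0.5523 = 1.657 mol
The cells are in series, so the same charge (and hence the same n(e⁻) = 1.657 mol) passes through both.
Co²⁺ + 2e⁻ → Co, so n(Co) = 1.657 / 2 = 0.8285 mol
m(Co) = 0.8285 × 58.93 = 48.8 g

48.8 g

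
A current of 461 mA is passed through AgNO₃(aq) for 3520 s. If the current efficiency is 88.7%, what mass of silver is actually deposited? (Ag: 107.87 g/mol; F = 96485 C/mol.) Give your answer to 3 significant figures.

Q = 0.461 × 3520 = 1623 C
n(e⁻) = 1623 / 96485 = 0.01682 mol
Ag⁺ + e⁻ → Ag, so theoretical m(Ag) = 0.01682 × 107.87 = 1.814 g
Actual mass = 88.7% × 1.814 = 1.61 g

1.61 g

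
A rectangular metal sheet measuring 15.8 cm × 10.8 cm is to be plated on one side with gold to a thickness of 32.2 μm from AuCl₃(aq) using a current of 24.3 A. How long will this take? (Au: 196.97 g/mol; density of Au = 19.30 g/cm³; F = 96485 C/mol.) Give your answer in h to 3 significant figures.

Plated area = 15.8 × 10.8 = 170.6 cm²
Volume = 170.6 × 32.2×10⁻⁴ cm = 0.5493 cm³
m(Au) = 0.5493 × 19.30 = 10.60 g
n(Au) = 10.60 / 196.97 = 0.05382 mol; n(e⁻) = 3 × 0.05382 = 0.1615 mol
Q = 0.1615 × 96485 = 15580 C
t = 15580 / 24.3 = 641.2 s = 0.178 h

0.178 h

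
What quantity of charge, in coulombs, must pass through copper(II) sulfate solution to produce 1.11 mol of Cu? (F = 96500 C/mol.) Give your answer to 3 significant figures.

2.14×10^5 C

Cu²⁺ + 2e⁻ → Cu, so n(e⁻) = 2 × 1.11 = 2.220 mol
Q = 2.220 × 96500 = 2.142×10^5 C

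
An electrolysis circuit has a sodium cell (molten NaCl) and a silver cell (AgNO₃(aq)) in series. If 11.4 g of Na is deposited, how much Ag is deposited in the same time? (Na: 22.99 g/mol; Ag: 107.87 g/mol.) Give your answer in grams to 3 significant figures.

n(Na) = 11.4 / 22.99 = 0.4959 mol
Na⁺ + e⁻ → Na, so n(e⁻) = 0.4959 mol
Since the cells are in series, n(e⁻) in the Ag cell is also 0.4959 mol.
Ag⁺ + e⁻ → Ag, so n(Ag) = 0.4959 mol
m(Ag) = 0.4959 × 107.87 = 53.5 g

53.5 g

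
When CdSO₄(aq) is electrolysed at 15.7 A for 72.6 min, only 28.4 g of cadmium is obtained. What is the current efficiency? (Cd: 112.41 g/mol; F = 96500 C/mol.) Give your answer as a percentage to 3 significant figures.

Q = 15.7 × 4356 = 68390 C
n(e⁻) = 68390 / 96500 = 0.7087 mol
Cd²⁺ + 2e⁻ → Cd, so theoretical n(Cd) = 0.3544 mol → 39.84 g
Efficiency = 28.4 / 39.84 = 0.7129 = 71.3%

71.3%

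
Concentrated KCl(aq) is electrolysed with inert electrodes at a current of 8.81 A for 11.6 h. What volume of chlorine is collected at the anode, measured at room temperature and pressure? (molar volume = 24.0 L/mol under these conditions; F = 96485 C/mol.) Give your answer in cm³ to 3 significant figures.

45800 cm³

Charge passed = 8.81 × 41760 = 3.679×10^5 C
n(e⁻) = Q/F = 3.679×10^5/96485 = 3.813 mol
2Cl⁻ → Cl₂ + 2e⁻, so n(Cl₂) = 3.813 / 2 = 1.907 mol
V = 1.907 × 24.0 = 45.77 L
= 45800 cm³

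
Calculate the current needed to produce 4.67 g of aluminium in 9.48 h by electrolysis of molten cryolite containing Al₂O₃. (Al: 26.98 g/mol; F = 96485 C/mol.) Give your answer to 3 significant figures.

1.47 A

n(Al) = 4.67 / 26.98 = 0.1731 mol
Al³⁺ + 3e⁻ → Al, so n(e⁻) = 3 × 0.1731 = 0.5193 mol
Q = 0.5193 × 96485 = 50100 C
I = Q / t = 50100 / 34128 s = 1.47 A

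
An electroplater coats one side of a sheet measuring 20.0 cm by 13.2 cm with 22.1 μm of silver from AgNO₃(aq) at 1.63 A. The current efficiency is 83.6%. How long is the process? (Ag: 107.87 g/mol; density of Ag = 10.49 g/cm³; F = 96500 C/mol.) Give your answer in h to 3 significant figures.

Plated area = 20.0 × 13.2 = 264.0 cm²
Volume = 264.0 × 22.1×10⁻⁴ cm = 0.5834 cm³
m(Ag) = 0.5834 × 10.49 = 6.120 g
n(Ag) = 6.120 / 107.87 = 0.05673 mol; n(e⁻) = 0.05673 mol
Q = 0.05673 × 96500 / 0.836 = 6548 C
t = 6548 / 1.63 = 4017 s = 1.12 h

1.12 h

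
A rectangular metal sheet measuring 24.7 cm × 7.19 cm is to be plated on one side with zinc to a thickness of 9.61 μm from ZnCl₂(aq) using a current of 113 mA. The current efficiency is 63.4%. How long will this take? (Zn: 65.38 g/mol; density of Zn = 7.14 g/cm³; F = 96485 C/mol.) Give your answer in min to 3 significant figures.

Plated area = 24.7 × 7.19 = 177.6 cm²
Volume = 177.6 × 9.61×10⁻⁴ cm = 0.1707 cm³
m(Zn) = 0.1707 × 7.14 = 1.219 g
n(Zn) = 1.219 / 65.38 = 0.01864 mol; n(e⁻) = 2 × 0.01864 = 0.03728 mol
Q = 0.03728 × 96485 / 0.634 = 5673 C
t = 5673 / 0.113 = 50200 s = 837 min

837 min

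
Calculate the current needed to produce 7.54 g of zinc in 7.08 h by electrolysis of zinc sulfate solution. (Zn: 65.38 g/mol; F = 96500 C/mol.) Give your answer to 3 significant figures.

n(Zn) = 7.54 / 65.38 = 0.1153 mol
Zn²⁺ + 2e⁻ → Zn, so n(e⁻) = 2 × 0.1153 = 0.2306 mol
Q = 0.2306 × 96500 = 22250 C
I = Q / t = 22250 / 25488 s = 0.873 A

0.873 A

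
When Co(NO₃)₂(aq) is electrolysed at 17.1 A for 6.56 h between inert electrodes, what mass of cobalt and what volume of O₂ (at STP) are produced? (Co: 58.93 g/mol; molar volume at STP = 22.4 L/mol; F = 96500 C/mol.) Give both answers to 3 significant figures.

123 g Co; 23.4 L O₂

Q = 17.1 × 23616 = 4.038×10^5 C; n(e⁻) = 4.038×10^5 / 96500 = 4.184 mol
Cathode: Co²⁺ + 2e⁻ → Co → n(Co) = 4.184/2 = 2.092 mol → 123 g
Anode: 2H₂O → O₂ + 4H⁺ + 4e⁻ → n(O₂) = 4.184/4 = 1.046 mol → 23.4 L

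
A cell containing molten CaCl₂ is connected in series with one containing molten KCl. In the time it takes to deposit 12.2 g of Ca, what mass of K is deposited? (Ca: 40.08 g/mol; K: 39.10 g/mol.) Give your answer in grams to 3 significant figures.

23.8 g

n(Ca) = 12.2 / 40.08 = 0.3044 mol
Ca²⁺ + 2e⁻ → Ca, so n(e⁻) = 2 × 0.3044 = 0.6088 mol
Since the cells are in series, n(e⁻) in the K cell is also 0.6088 mol.
K⁺ + e⁻ → K, so n(K) = 0.6088 mol
m(K) = 0.6088 × 39.10 = 23.8 g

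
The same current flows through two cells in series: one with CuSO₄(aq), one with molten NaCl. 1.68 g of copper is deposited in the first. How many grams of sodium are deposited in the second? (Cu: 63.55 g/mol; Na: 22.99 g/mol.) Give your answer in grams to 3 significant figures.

n(Cu) = 1.68 / 63.55 = 0.02644 mol
Cu²⁺ + 2e⁻ → Cu, so n(e⁻) = 2 × 0.02644 = 0.05288 mol
In series, the same 0.05288 mol of electrons flows through the second cell.
Na⁺ + e⁻ → Na, so n(Na) = 0.05288 mol
m(Na) = 0.05288 × 22.99 = 1.22 g

1.22 g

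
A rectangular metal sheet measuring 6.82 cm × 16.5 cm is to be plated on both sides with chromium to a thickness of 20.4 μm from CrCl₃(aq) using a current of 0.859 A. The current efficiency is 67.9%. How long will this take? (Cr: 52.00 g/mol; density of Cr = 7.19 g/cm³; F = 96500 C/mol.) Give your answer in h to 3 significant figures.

8.75 h

Plated area = 2 × 6.82 × 16.5 = 225.1 cm²
Volume = 225.1 × 20.4×10⁻⁴ cm = 0.4592 cm³
m(Cr) = 0.4592 × 7.19 = 3.302 g
n(Cr) = 3.302 / 52.00 = 0.06350 mol; n(e⁻) = 3 × 0.06350 = 0.1905 mol
Q = 0.1905 × 96500 / 0.679 = 27070 C
t = 27070 / 0.859 = 31510 s = 8.75 h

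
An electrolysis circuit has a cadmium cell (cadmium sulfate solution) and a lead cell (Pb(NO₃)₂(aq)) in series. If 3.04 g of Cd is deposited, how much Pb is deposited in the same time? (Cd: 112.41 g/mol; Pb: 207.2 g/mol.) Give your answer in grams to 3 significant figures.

n(Cd) = 3.04 / 112.41 = 0.02704 mol
Cd²⁺ + 2e⁻ → Cd, so n(e⁻) = 2 × 0.02704 = 0.05408 mol
In series, the same 0.05408 mol of electrons flows through the second cell.
Pb²⁺ + 2e⁻ → Pb, so n(Pb) = 0.05408 / 2 = 0.02704 mol
m(Pb) = 0.02704 × 207.2 = 5.60 g

5.60 g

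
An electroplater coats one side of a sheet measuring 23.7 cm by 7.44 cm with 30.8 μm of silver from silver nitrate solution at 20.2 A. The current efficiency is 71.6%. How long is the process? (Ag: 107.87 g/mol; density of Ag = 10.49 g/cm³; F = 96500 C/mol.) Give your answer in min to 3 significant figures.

5.87 min

Plated area = 23.7 × 7.44 = 176.3 cm²
Volume = 176.3 × 30.8×10⁻⁴ cm = 0.5430 cm³
m(Ag) = 0.5430 × 10.49 = 5.696 g
n(Ag) = 5.696 / 107.87 = 0.05280 mol; n(e⁻) = 0.05280 mol
Q = 0.05280 × 96500 / 0.716 = 7116 C
t = 7116 / 20.2 = 352.3 s = 5.87 min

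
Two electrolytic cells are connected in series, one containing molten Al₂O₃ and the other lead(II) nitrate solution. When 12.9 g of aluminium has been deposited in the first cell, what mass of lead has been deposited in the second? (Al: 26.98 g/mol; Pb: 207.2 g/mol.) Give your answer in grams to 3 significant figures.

n(Al) = 12.9 / 26.98 = 0.4781 mol
Al³⁺ + 3e⁻ → Al, so n(e⁻) = 3 × 0.4781 = 1.434 mol
Same current for the same time ⇒ same n(e⁻) = 1.434 mol in both cells.
Pb²⁺ + 2e⁻ → Pb, so n(Pb) = 1.434 / 2 = 0.7170 mol
m(Pb) = 0.7170 × 207.2 = 149 g

149 g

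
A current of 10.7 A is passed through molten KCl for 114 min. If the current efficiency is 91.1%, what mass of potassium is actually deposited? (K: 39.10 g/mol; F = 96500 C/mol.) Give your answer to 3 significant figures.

Q = 10.7 × 6840 = 73190 C
n(e⁻) = 73190 / 96500 = 0.7584 mol
K⁺ + e⁻ → K, so theoretical m(K) = 0.7584 × 39.10 = 29.65 g
Actual mass = 91.1% × 29.65 = 27.0 g

27.0 g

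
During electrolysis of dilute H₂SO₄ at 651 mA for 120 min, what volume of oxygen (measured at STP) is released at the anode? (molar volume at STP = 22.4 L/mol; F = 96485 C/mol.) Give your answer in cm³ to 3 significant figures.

272 cm³

Q = It = 0.651 × 7200 = 4687 C
n(e⁻) = 4687 / 96485 = 0.04858 mol
2H₂O → O₂ + 4H⁺ + 4e⁻, so n(O₂) = 0.04858 / 4 = 0.01215 mol
V = 0.01215 × 22.4 = 0.2722 L
= 272 cm³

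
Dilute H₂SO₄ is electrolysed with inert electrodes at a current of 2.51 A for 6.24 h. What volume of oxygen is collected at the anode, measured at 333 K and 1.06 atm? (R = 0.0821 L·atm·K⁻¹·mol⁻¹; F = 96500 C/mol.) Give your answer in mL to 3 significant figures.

3770 mL

Charge passed = 2.51 × 22464 = 56380 C
n(e⁻) = Q/F = 56380/96500 = 0.5842 mol
2H₂O → O₂ + 4H⁺ + 4e⁻, so n(O₂) = 0.5842 / 4 = 0.1461 mol
V = nRT/P = 0.1461 × 0.0821 × 333 / 1.06 = 3.768 L
= 3770 mL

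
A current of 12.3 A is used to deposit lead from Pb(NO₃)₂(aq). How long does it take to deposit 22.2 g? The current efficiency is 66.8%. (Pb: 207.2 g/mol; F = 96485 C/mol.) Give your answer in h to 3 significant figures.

n(Pb) = 22.2 / 207.2 = 0.1071 mol
Pb²⁺ + 2e⁻ → Pb, so n(e⁻) = 2 × 0.1071 = 0.2142 mol
Q = 0.2142 × 96485 / 0.668 = 30940 C
t = Q / I = 30940 / 12.3 = 2515 s = 0.699 h

0.699 h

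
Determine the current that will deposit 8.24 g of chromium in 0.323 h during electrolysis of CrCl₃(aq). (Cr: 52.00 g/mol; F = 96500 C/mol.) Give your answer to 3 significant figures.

n(Cr) = 8.24 / 52.00 = 0.1585 mol
Cr³⁺ + 3e⁻ → Cr, so n(e⁻) = 3 × 0.1585 = 0.4755 mol
Q = 0.4755 × 96500 = 45890 C
I = Q / t = 45890 / 1162.8 s = 39.5 A

39.5 A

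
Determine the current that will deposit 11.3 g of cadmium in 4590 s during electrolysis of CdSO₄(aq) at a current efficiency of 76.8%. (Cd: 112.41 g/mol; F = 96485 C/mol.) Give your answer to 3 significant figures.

5.50 A

n(Cd) = 11.3 / 112.41 = 0.1005 mol
Cd²⁺ + 2e⁻ → Cd, so n(e⁻) = 2 × 0.1005 = 0.2010 mol
Q = 0.2010 × 96485 / 0.768 = 25250 C
I = Q / t = 25250 / 4590 s = 5.50 A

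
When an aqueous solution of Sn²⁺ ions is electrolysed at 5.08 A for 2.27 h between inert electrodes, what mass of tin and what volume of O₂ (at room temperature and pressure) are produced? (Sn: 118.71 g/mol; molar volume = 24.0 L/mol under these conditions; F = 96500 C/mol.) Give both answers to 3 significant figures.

Q = 5.08 × 8172 = 41510 C; n(e⁻) = 41510 / 96500 = 0.4302 mol
Cathode: Sn²⁺ + 2e⁻ → Sn → n(Sn) = 0.4302/2 = 0.2151 mol → 25.5 g
Anode: 2H₂O → O₂ + 4H⁺ + 4e⁻ → n(O₂) = 0.4302/4 = 0.1076 mol → 2.58 L

25.5 g Sn; 2.58 L O₂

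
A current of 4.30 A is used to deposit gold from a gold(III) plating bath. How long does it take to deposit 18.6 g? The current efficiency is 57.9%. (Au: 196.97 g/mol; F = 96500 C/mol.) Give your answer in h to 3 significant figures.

n(Au) = 18.6 / 196.97 = 0.09443 mol
Au³⁺ + 3e⁻ → Au, so n(e⁻) = 3 × 0.09443 = 0.2833 mol
Q = 0.2833 × 96500 / 0.579 = 47220 C
t = Q / I = 47220 / 4.30 = 10980 s = 3.05 h

3.05 h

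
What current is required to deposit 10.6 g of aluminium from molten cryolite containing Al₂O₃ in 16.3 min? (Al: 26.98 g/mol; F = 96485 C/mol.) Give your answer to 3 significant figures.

116 A

n(Al) = 10.6 / 26.98 = 0.3929 mol
Al³⁺ + 3e⁻ → Al, so n(e⁻) = 3 × 0.3929 = 1.179 mol
Q = 1.179 × 96485 = 1.138×10^5 C
I = Q / t = 1.138×10^5 / 978 s = 116 A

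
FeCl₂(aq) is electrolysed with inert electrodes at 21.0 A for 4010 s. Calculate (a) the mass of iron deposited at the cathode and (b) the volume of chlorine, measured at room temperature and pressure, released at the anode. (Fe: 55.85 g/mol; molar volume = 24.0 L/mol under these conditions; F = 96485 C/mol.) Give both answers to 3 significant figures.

Q = 21.0 × 4010 = 84210 C; n(e⁻) = 84210 / 96485 = 0.8728 mol
Cathode: Fe²⁺ + 2e⁻ → Fe → n(Fe) = 0.8728/2 = 0.4364 mol → 24.4 g
Anode: 2Cl⁻ → Cl₂ + 2e⁻ → n(Cl₂) = 0.8728/2 = 0.4364 mol → 10.5 L

24.4 g Fe; 10.5 L Cl₂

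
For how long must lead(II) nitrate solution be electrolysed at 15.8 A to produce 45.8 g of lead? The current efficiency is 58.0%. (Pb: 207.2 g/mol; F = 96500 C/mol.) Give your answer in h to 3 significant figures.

1.29 h

n(Pb) = 45.8 / 207.2 = 0.2210 mol
Pb²⁺ + 2e⁻ → Pb, so n(e⁻) = 2 × 0.2210 = 0.4420 mol
Q = 0.4420 × 96500 / 0.580 = 73540 C
t = Q / I = 73540 / 15.8 = 4654 s = 1.29 h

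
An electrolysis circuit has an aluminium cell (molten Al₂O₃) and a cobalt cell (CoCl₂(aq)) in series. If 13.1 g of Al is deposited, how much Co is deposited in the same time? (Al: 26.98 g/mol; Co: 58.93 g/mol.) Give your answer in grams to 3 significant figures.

n(Al) = 13.1 / 26.98 = 0.4855 mol
Al³⁺ + 3e⁻ → Al, so n(e⁻) = 3 × 0.4855 = 1.457 mol
In series, the same 1.457 mol of electrons flows through the second cell.
Co²⁺ + 2e⁻ → Co, so n(Co) = 1.457 / 2 = 0.7285 mol
m(Co) = 0.7285 × 58.93 = 42.9 g

42.9 g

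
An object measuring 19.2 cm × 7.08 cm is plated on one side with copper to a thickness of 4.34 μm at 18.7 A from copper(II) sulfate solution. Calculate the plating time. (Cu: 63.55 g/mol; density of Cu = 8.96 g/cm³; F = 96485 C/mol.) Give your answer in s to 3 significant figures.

85.8 s

Plated area = 19.2 × 7.08 = 135.9 cm²
Volume = 135.9 × 4.34×10⁻⁴ cm = 0.05898 cm³
m(Cu) = 0.05898 × 8.96 = 0.5285 g
n(Cu) = 0.5285 / 63.55 = 0.008316 mol; n(e⁻) = 2 × 0.008316 = 0.01663 mol
Q = 0.01663 × 96485 = 1605 C
t = 1605 / 18.7 = 85.83 s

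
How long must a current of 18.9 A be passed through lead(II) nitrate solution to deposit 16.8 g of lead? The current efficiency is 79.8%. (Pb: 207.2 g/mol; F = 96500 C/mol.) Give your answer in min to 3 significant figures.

n(Pb) = 16.8 / 207.2 = 0.08108 mol
Pb²⁺ + 2e⁻ → Pb, so n(e⁻) = 2 × 0.08108 = 0.1622 mol
Q = 0.1622 × 96500 / 0.798 = 19610 C
t = Q / I = 19610 / 18.9 = 1038 s = 17.3 min

17.3 min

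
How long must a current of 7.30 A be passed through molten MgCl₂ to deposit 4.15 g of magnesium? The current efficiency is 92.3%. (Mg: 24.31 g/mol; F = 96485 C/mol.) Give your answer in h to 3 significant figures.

n(Mg) = 4.15 / 24.31 = 0.1707 mol
Mg²⁺ + 2e⁻ → Mg, so n(e⁻) = 2 × 0.1707 = 0.3414 mol
Q = 0.3414 × 96485 / 0.923 = 35690 C
t = Q / I = 35690 / 7.30 = 4889 s = 1.36 h

1.36 h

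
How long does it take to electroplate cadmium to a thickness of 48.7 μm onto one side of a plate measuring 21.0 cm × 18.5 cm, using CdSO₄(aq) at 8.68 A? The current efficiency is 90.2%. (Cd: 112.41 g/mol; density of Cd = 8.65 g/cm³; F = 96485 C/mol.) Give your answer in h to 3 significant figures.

Plated area = 21.0 × 18.5 = 388.5 cm²
Volume = 388.5 × 48.7×10⁻⁴ cm = 1.892 cm³
m(Cd) = 1.892 × 8.65 = 16.37 g
n(Cd) = 16.37 / 112.41 = 0.1456 mol; n(e⁻) = 2 × 0.1456 = 0.2912 mol
Q = 0.2912 × 96485 / 0.902 = 31150 C
t = 31150 / 8.68 = 3589 s = 0.997 h

0.997 h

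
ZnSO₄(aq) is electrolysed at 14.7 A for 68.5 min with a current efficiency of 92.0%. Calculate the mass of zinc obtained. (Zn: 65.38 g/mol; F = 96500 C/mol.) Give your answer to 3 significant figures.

Q = 14.7 × 4110 = 60420 C
n(e⁻) = 60420 / 96500 = 0.6261 mol
Zn²⁺ + 2e⁻ → Zn, so theoretical m(Zn) = 0.3131 × 65.38 = 20.47 g
Actual mass = 92.0% × 20.47 = 18.8 g

18.8 g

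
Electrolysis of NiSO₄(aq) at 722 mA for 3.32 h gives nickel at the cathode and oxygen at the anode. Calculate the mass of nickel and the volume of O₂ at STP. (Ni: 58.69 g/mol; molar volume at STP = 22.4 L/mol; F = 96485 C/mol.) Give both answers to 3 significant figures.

Q = 0.722 × 11952 = 8629 C; n(e⁻) = 8629 / 96485 = 0.08943 mol
Cathode: Ni²⁺ + 2e⁻ → Ni → n(Ni) = 0.08943/2 = 0.04472 mol → 2.62 g
Anode: 2H₂O → O₂ + 4H⁺ + 4e⁻ → n(O₂) = 0.08943/4 = 0.02236 mol → 0.501 L

2.62 g Ni; 0.501 L O₂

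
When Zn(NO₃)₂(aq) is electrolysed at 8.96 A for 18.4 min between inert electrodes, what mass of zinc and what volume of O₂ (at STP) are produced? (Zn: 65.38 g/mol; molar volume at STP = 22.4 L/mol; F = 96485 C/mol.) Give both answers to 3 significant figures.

3.35 g Zn; 0.574 L O₂

Q = 8.96 × 1104 = 9892 C; n(e⁻) = 9892 / 96485 = 0.1025 mol
Cathode: Zn²⁺ + 2e⁻ → Zn → n(Zn) = 0.1025/2 = 0.05125 mol → 3.35 g
Anode: 2H₂O → O₂ + 4H⁺ + 4e⁻ → n(O₂) = 0.1025/4 = 0.02563 mol → 0.574 L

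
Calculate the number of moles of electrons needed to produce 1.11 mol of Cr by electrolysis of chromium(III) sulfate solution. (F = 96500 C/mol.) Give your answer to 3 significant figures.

Cr³⁺ + 3e⁻ → Cr, so n(e⁻) = 3 × 1.11 = 3.330 mol

3.33 mol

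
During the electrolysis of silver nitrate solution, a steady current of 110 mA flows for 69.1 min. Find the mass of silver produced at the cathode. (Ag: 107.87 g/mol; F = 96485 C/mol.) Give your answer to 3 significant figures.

Charge passed = 0.110 × 4146 = 456.1 C
n(e⁻) = Q/F = 456.1/96485 = 0.004727 mol
Ag⁺ + e⁻ → Ag, so n(Ag) = 0.004727 mol
m = 0.004727 × 107.87 = 0.510 g

0.510 g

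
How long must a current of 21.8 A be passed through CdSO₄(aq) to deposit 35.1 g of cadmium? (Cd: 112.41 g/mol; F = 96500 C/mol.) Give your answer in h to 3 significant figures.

0.768 h

n(Cd) = 35.1 / 112.41 = 0.3122 mol
Cd²⁺ + 2e⁻ → Cd, so n(e⁻) = 2 × 0.3122 = 0.6244 mol
Q = 0.6244 × 96500 = 60250 C
t = Q / I = 60250 / 21.8 = 2764 s = 0.768 h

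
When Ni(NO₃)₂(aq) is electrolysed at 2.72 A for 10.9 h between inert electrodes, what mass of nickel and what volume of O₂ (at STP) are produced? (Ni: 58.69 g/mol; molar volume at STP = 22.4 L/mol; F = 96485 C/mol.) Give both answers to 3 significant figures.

32.5 g Ni; 6.19 L O₂

Q = 2.72 × 39240 = 1.067×10^5 C; n(e⁻) = 1.067×10^5 / 96485 = 1.106 mol
Cathode: Ni²⁺ + 2e⁻ → Ni → n(Ni) = 1.106/2 = 0.5530 mol → 32.5 g
Anode: 2H₂O → O₂ + 4H⁺ + 4e⁻ → n(O₂) = 1.106/4 = 0.2765 mol → 6.19 L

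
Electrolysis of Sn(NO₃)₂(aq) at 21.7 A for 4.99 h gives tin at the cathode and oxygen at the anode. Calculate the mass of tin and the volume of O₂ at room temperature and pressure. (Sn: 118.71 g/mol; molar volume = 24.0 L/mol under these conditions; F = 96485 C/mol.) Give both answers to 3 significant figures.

240 g Sn; 24.2 L O₂

Q = 21.7 × 17964 = 3.898×10^5 C; n(e⁻) = 3.898×10^5 / 96485 = 4.040 mol
Cathode: Sn²⁺ + 2e⁻ → Sn → n(Sn) = 4.040/2 = 2.020 mol → 240 g
Anode: 2H₂O → O₂ + 4H⁺ + 4e⁻ → n(O₂) = 4.040/4 = 1.010 mol → 24.2 L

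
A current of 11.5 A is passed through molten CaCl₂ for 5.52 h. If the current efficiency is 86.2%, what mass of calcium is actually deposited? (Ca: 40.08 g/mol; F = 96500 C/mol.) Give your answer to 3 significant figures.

Q = 11.5 × 19872 = 2.285×10^5 C
n(e⁻) = 2.285×10^5 / 96500 = 2.368 mol
Ca²⁺ + 2e⁻ → Ca, so theoretical m(Ca) = 1.184 × 40.08 = 47.45 g
Actual mass = 86.2% × 47.45 = 40.9 g

40.9 g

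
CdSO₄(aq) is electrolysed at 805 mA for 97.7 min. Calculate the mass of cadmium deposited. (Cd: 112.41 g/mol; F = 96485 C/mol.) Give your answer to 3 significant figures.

2.75 g

Q = 0.805 A × 5862 s = 4719 C
Moles of electrons = 4719 / 96485 = 0.04891 mol
Cd²⁺ + 2e⁻ → Cd, so n(Cd) = 0.04891 / 2 = 0.02446 mol
m = 0.02446 × 112.41 = 2.75 g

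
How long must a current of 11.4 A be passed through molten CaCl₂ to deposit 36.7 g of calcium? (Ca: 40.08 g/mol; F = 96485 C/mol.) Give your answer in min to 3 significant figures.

n(Ca) = 36.7 / 40.08 = 0.9157 mol
Ca²⁺ + 2e⁻ → Ca, so n(e⁻) = 2 × 0.9157 = 1.831 mol
Q = 1.831 × 96485 = 1.767×10^5 C
t = Q / I = 1.767×10^5 / 11.4 = 15500 s = 258 min

258 min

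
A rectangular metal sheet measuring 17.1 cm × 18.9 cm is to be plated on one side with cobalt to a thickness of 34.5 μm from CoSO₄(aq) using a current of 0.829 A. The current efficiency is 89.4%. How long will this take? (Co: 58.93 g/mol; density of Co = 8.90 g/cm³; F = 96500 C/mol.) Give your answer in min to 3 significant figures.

731 min

Plated area = 17.1 × 18.9 = 323.2 cm²
Volume = 323.2 × 34.5×10⁻⁴ cm = 1.115 cm³
m(Co) = 1.115 × 8.90 = 9.924 g
n(Co) = 9.924 / 58.93 = 0.1684 mol; n(e⁻) = 2 × 0.1684 = 0.3368 mol
Q = 0.3368 × 96500 / 0.894 = 36350 C
t = 36350 / 0.829 = 43850 s = 731 min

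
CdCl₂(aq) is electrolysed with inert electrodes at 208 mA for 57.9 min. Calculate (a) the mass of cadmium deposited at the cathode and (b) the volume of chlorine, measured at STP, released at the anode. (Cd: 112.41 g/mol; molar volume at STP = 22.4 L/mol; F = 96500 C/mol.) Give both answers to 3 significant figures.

0.421 g Cd; 0.0839 L Cl₂

Q = 0.208 × 3474 = 722.6 C; n(e⁻) = 722.6 / 96500 = 0.007488 mol
Cathode: Cd²⁺ + 2e⁻ → Cd → n(Cd) = 0.007488/2 = 0.003744 mol → 0.421 g
Anode: 2Cl⁻ → Cl₂ + 2e⁻ → n(Cl₂) = 0.007488/2 = 0.003744 mol → 0.0839 L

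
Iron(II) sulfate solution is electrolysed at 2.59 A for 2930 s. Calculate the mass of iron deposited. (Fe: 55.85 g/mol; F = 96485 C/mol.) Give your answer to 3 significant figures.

Q = It = 2.59 × 2930 = 7589 C
n(e⁻) = 7589 / 96485 = 0.07865 mol
Fe²⁺ + 2e⁻ → Fe, so n(Fe) = 0.07865 / 2 = 0.03933 mol
m = 0.03933 × 55.85 = 2.20 g

2.20 g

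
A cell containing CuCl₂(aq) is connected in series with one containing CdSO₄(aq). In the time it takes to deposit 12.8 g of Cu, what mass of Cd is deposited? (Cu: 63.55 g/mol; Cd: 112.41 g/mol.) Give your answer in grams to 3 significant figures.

n(Cu) = 12.8 / 63.55 = 0.2014 mol
Cu²⁺ + 2e⁻ → Cu, so n(e⁻) = 2 × 0.2014 = 0.4028 mol
The cells are in series, so the same charge (and hence the same n(e⁻) = 0.4028 mol) passes through both.
Cd²⁺ + 2e⁻ → Cd, so n(Cd) = 0.4028 / 2 = 0.2014 mol
m(Cd) = 0.2014 × 112.41 = 22.6 g

22.6 g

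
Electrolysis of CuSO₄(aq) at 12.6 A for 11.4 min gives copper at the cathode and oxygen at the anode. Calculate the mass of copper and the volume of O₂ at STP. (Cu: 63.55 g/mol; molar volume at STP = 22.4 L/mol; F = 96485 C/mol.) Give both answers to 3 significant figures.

2.84 g Cu; 0.500 L O₂

Q = 12.6 × 684 = 8618 C; n(e⁻) = 8618 / 96485 = 0.08932 mol
Cathode: Cu²⁺ + 2e⁻ → Cu → n(Cu) = 0.08932/2 = 0.04466 mol → 2.84 g
Anode: 2H₂O → O₂ + 4H⁺ + 4e⁻ → n(O₂) = 0.08932/4 = 0.02233 mol → 0.500 L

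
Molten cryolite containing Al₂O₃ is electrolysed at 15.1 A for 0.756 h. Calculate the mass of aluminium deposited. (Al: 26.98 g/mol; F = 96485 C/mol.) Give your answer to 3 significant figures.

Q = It = 15.1 × 2721.6 = 41100 C
Moles of electrons = 41100 / 96485 = 0.4260 mol
Al³⁺ + 3e⁻ → Al, so n(Al) = 0.4260 / 3 = 0.1420 mol
m = 0.1420 × 26.98 = 3.83 g

3.83 g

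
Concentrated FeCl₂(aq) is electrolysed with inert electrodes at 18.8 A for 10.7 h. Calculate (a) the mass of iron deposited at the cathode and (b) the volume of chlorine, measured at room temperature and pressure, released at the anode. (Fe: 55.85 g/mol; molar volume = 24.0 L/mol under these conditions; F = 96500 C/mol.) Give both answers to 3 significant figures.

Q = 18.8 × 38520 = 7.242×10^5 C; n(e⁻) = 7.242×10^5 / 96500 = 7.505 mol
Cathode: Fe²⁺ + 2e⁻ → Fe → n(Fe) = 7.505/2 = 3.753 mol → 210 g
Anode: 2Cl⁻ → Cl₂ + 2e⁻ → n(Cl₂) = 7.505/2 = 3.753 mol → 90.1 L

210 g Fe; 90.1 L Cl₂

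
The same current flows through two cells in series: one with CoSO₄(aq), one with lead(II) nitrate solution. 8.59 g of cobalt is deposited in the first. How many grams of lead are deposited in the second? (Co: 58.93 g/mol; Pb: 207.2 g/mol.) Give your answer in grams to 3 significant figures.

30.2 g

n(Co) = 8.59 / 58.93 = 0.1458 mol
Co²⁺ + 2e⁻ → Co, so n(e⁻) = 2 × 0.1458 = 0.2916 mol
Same current for the same time ⇒ same n(e⁻) = 0.2916 mol in both cells.
Pb²⁺ + 2e⁻ → Pb, so n(Pb) = 0.2916 / 2 = 0.1458 mol
m(Pb) = 0.1458 × 207.2 = 30.2 g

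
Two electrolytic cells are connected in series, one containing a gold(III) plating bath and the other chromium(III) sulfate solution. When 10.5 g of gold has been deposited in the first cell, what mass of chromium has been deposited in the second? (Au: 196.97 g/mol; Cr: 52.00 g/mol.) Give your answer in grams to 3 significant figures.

2.77 g

n(Au) = 10.5 / 196.97 = 0.05331 mol
Au³⁺ + 3e⁻ → Au, so n(e⁻) = 3 × 0.05331 = 0.1599 mol
Since the cells are in series, n(e⁻) in the Cr cell is also 0.1599 mol.
Cr³⁺ + 3e⁻ → Cr, so n(Cr) = 0.1599 / 3 = 0.05330 mol
m(Cr) = 0.05330 × 52.00 = 2.77 g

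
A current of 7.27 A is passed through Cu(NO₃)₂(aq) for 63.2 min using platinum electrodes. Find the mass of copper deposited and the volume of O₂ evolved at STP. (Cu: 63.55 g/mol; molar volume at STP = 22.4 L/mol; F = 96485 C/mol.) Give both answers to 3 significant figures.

Q = 7.27 × 3792 = 27570 C; n(e⁻) = 27570 / 96485 = 0.2857 mol
Cathode: Cu²⁺ + 2e⁻ → Cu → n(Cu) = 0.2857/2 = 0.1429 mol → 9.08 g
Anode: 2H₂O → O₂ + 4H⁺ + 4e⁻ → n(O₂) = 0.2857/4 = 0.07143 mol → 1.60 L

9.08 g Cu; 1.60 L O₂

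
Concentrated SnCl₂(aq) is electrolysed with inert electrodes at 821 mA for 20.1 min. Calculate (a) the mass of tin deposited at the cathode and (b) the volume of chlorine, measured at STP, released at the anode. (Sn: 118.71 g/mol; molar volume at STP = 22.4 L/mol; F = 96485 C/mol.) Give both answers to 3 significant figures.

Q = 0.821 × 1206 = 990.1 C; n(e⁻) = 990.1 / 96485 = 0.01026 mol
Cathode: Sn²⁺ + 2e⁻ → Sn → n(Sn) = 0.01026/2 = 0.005130 mol → 0.609 g
Anode: 2Cl⁻ → Cl₂ + 2e⁻ → n(Cl₂) = 0.01026/2 = 0.005130 mol → 0.115 L

0.609 g Sn; 0.115 L Cl₂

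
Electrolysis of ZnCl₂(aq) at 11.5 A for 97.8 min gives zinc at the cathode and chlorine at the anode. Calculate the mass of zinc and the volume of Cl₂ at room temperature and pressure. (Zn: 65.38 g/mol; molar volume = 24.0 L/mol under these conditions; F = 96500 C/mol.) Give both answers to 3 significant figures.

22.9 g Zn; 8.39 L Cl₂

Q = 11.5 × 5868 = 67480 C; n(e⁻) = 67480 / 96500 = 0.6993 mol
Cathode: Zn²⁺ + 2e⁻ → Zn → n(Zn) = 0.6993/2 = 0.3497 mol → 22.9 g
Anode: 2Cl⁻ → Cl₂ + 2e⁻ → n(Cl₂) = 0.6993/2 = 0.3497 mol → 8.39 L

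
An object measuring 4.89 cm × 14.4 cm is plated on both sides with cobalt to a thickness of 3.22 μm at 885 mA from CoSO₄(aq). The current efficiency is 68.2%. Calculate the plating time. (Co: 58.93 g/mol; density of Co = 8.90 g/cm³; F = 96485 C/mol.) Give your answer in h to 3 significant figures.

Plated area = 2 × 4.89 × 14.4 = 140.8 cm²
Volume = 140.8 × 3.22×10⁻⁴ cm = 0.04534 cm³
m(Co) = 0.04534 × 8.90 = 0.4035 g
n(Co) = 0.4035 / 58.93 = 0.006847 mol; n(e⁻) = 2 × 0.006847 = 0.01369 mol
Q = 0.01369 × 96485 / 0.682 = 1937 C
t = 1937 / 0.885 = 2189 s = 0.608 h

0.608 h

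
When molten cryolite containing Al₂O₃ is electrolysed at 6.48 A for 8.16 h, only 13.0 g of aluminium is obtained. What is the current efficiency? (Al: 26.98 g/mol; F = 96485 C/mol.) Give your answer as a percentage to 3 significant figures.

Q = 6.48 × 29376 = 1.904×10^5 C
n(e⁻) = 1.904×10^5 / 96485 = 1.973 mol
Al³⁺ + 3e⁻ → Al, so theoretical n(Al) = 0.6577 mol → 17.74 g
Efficiency = 13.0 / 17.74 = 0.7328 = 73.3%

73.3%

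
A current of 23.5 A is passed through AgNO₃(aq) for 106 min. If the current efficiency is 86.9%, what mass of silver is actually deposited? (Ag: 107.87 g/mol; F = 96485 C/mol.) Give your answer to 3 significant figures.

145 g

Q = 23.5 × 6360 = 1.495×10^5 C
n(e⁻) = 1.495×10^5 / 96485 = 1.549 mol
Ag⁺ + e⁻ → Ag, so theoretical m(Ag) = 1.549 × 107.87 = 167.1 g
Actual mass = 86.9% × 167.1 = 145 g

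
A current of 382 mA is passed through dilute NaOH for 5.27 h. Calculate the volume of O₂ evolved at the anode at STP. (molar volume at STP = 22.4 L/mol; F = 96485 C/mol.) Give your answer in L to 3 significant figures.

0.421 L

Charge passed = 0.382 × 18972 = 7247 C
n(e⁻) = 7247 / 96485 = 0.07511 mol
2H₂O → O₂ + 4H⁺ + 4e⁻, so n(O₂) = 0.07511 / 4 = 0.01878 mol
V = 0.01878 × 22.4 = 0.4207 L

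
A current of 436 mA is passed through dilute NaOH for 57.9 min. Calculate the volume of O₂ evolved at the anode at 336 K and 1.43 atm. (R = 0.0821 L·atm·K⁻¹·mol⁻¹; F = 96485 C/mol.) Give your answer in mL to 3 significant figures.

Q = 0.436 A × 3474 s = 1515 C
n(e⁻) = 1515 / 96485 = 0.01570 mol
2H₂O → O₂ + 4H⁺ + 4e⁻, so n(O₂) = 0.01570 / 4 = 0.003925 mol
V = nRT/P = 0.003925 × 0.0821 × 336 / 1.43 = 0.07572 L
= 75.7 mL

75.7 mL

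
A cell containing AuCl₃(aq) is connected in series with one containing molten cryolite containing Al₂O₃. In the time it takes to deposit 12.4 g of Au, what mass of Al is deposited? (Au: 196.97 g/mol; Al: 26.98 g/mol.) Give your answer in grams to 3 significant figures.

n(Au) = 12.4 / 196.97 = 0.06295 mol
Au³⁺ + 3e⁻ → Au, so n(e⁻) = 3 × 0.06295 = 0.1889 mol
The cells are in series, so the same charge (and hence the same n(e⁻) = 0.1889 mol) passes through both.
Al³⁺ + 3e⁻ → Al, so n(Al) = 0.1889 / 3 = 0.06297 mol
m(Al) = 0.06297 × 26.98 = 1.70 g

1.70 g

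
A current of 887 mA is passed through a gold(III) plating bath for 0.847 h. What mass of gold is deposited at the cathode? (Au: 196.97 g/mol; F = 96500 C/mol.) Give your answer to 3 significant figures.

Charge passed = 0.887 × 3049.2 = 2705 C
n(e⁻) = Q/F = 2705/96500 = 0.02803 mol
Au³⁺ + 3e⁻ → Au, so n(Au) = 0.02803 / 3 = 0.009343 mol
m = 0.009343 × 196.97 = 1.84 g

1.84 g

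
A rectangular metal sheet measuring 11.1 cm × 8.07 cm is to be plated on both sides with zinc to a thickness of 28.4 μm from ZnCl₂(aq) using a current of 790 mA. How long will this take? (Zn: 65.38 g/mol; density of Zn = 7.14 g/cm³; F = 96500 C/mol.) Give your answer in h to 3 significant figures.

Plated area = 2 × 11.1 × 8.07 = 179.2 cm²
Volume = 179.2 × 28.4×10⁻⁴ cm = 0.5089 cm³
m(Zn) = 0.5089 × 7.14 = 3.634 g
n(Zn) = 3.634 / 65.38 = 0.05558 mol; n(e⁻) = 2 × 0.05558 = 0.1112 mol
Q = 0.1112 × 96500 = 10730 C
t = 10730 / 0.790 = 13580 s = 3.77 h

3.77 h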